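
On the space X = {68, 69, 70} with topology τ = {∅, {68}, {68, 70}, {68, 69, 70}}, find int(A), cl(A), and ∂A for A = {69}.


int(A) = ∅, cl(A) = {69}, ∂A = {69}.

Closed sets in (X, τ) are complements of opens:
  closed(X, τ) = {∅, {69}, {69, 70}, {68, 69, 70}}.
int(A) = ⋃ {U ∈ τ : U ⊆ A}. Opens contained in A: ∅.
Taking the union of these: int(A) = ∅.
cl(A) = ⋂ {C closed : A ⊆ C}. Closed sets containing A: {69}, {69, 70}, {68, 69, 70}.
Intersecting these: cl(A) = {69}.
∂A = cl(A) ∖ int(A) = {69} ∖ ∅ = {69}.


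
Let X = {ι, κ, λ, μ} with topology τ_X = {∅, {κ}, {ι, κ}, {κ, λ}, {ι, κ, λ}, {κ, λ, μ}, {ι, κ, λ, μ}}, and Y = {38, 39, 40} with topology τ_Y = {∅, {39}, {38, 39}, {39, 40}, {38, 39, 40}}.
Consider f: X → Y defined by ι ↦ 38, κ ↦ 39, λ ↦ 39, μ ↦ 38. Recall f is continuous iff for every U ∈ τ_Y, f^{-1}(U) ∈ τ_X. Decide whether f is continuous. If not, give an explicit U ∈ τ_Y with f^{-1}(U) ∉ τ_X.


f IS continuous.

Compute f^{-1}(U) for each U ∈ τ_Y:
  U = ∅: f^{-1}(U) = ∅ ∈ τ_X ✓.
  U = {39}: f^{-1}(U) = {κ, λ} ∈ τ_X ✓.
  U = {38, 39}: f^{-1}(U) = {ι, κ, λ, μ} ∈ τ_X ✓.
  U = {39, 40}: f^{-1}(U) = {κ, λ} ∈ τ_X ✓.
  U = {38, 39, 40}: f^{-1}(U) = {ι, κ, λ, μ} ∈ τ_X ✓.
Every preimage lies in τ_X, so f IS continuous.


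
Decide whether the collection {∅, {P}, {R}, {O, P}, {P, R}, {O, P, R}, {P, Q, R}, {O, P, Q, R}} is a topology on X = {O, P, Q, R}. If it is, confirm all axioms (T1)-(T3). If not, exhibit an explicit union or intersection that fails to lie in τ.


τ IS a topology on X.

Axiom (T1): ∅ ∈ τ? Yes; X ∈ τ? Yes.
Axiom (T2/T3): check pairwise unions and intersections of members of τ.
All pairwise intersections and unions checked — each lies in τ. Therefore τ satisfies (T1), (T2), (T3): it IS a topology on X.


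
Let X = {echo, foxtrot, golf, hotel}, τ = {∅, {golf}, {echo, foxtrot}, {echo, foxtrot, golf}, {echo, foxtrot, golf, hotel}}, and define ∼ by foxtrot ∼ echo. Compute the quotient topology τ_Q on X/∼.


X/∼ = {[echo=foxtrot], [golf], [hotel]}; |τ_Q| = 5.

Equivalence classes: [echo=foxtrot], [golf], [hotel].
Quotient map π: X → X/∼ sends echo ↦ [echo=foxtrot], foxtrot ↦ [echo=foxtrot], golf ↦ [golf], hotel ↦ [hotel].
For each subset V ⊆ X/∼, compute π^{-1}(V) ⊆ X and check whether π^{-1}(V) ∈ τ. V is open in τ_Q iff π^{-1}(V) ∈ τ.
  V = {}: π^{-1}(V) = ∅ ∈ τ ✓.
  V = {[echo=foxtrot]}: π^{-1}(V) = {echo, foxtrot} ∈ τ ✓.
  V = {[golf]}: π^{-1}(V) = {golf} ∈ τ ✓.
  V = {[echo=foxtrot], [golf]}: π^{-1}(V) = {echo, foxtrot, golf} ∈ τ ✓.
  V = {[hotel]}: π^{-1}(V) = {hotel} ∉ τ ✗.
  V = {[echo=foxtrot], [hotel]}: π^{-1}(V) = {echo, foxtrot, hotel} ∉ τ ✗.
  V = {[golf], [hotel]}: π^{-1}(V) = {golf, hotel} ∉ τ ✗.
  V = {[echo=foxtrot], [golf], [hotel]}: π^{-1}(V) = {echo, foxtrot, golf, hotel} ∈ τ ✓.
Open sets in the quotient: τ_Q = {{}, {[echo=foxtrot]}, {[golf]}, {[echo=foxtrot], [golf]}, {[echo=foxtrot], [golf], [hotel]}} (5 elements).


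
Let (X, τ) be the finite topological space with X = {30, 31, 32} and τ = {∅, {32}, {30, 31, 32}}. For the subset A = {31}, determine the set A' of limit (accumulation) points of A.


A' = {30}

For each x ∈ X, list the open sets U ∈ τ with x ∈ U, then check whether U ∩ (A ∖ {x}) ≠ ∅ for every such U.
  x = 30: opens ∋ x are {30, 31, 32}; each meets A ∖ {30}, so x IS a limit point.
  x = 31: open {30, 31, 32} ∋ x has {30, 31, 32} ∩ (A ∖ {31}) = ∅, so x is NOT a limit point.
  x = 32: open {32} ∋ x has {32} ∩ (A ∖ {32}) = ∅, so x is NOT a limit point.
Collecting: A' = {30}.


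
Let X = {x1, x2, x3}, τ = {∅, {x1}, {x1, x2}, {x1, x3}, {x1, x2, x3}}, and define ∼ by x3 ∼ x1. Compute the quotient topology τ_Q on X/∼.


X/∼ = {[x1=x3], [x2]}; |τ_Q| = 3.

Equivalence classes: [x1=x3], [x2].
Quotient map π: X → X/∼ sends x1 ↦ [x1=x3], x2 ↦ [x2], x3 ↦ [x1=x3].
For each subset V ⊆ X/∼, compute π^{-1}(V) ⊆ X and check whether π^{-1}(V) ∈ τ. V is open in τ_Q iff π^{-1}(V) ∈ τ.
  V = {}: π^{-1}(V) = ∅ ∈ τ ✓.
  V = {[x1=x3]}: π^{-1}(V) = {x1, x3} ∈ τ ✓.
  V = {[x2]}: π^{-1}(V) = {x2} ∉ τ ✗.
  V = {[x1=x3], [x2]}: π^{-1}(V) = {x1, x2, x3} ∈ τ ✓.
Open sets in the quotient: τ_Q = {{}, {[x1=x3]}, {[x1=x3], [x2]}} (3 elements).


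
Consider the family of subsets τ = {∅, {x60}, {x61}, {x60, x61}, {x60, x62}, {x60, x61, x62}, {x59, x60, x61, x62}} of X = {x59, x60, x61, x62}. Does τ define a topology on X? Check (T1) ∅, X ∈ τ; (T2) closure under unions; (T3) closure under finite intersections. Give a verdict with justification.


τ IS a topology on X.

Axiom (T1): ∅ ∈ τ? Yes; X ∈ τ? Yes.
Axiom (T2/T3): check pairwise unions and intersections of members of τ.
All pairwise intersections and unions checked — each lies in τ. Therefore τ satisfies (T1), (T2), (T3): it IS a topology on X.


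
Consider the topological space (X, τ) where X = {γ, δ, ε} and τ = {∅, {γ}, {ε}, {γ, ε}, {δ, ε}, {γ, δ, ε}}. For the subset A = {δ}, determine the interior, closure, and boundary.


int(A) = ∅, cl(A) = {δ}, ∂A = {δ}.

Closed sets in (X, τ) are complements of opens:
  closed(X, τ) = {∅, {γ}, {δ}, {γ, δ}, {δ, ε}, {γ, δ, ε}}.
int(A) = ⋃ {U ∈ τ : U ⊆ A}. Opens contained in A: ∅.
Taking the union of these: int(A) = ∅.
cl(A) = ⋂ {C closed : A ⊆ C}. Closed sets containing A: {δ}, {γ, δ}, {δ, ε}, {γ, δ, ε}.
Intersecting these: cl(A) = {δ}.
∂A = cl(A) ∖ int(A) = {δ} ∖ ∅ = {δ}.


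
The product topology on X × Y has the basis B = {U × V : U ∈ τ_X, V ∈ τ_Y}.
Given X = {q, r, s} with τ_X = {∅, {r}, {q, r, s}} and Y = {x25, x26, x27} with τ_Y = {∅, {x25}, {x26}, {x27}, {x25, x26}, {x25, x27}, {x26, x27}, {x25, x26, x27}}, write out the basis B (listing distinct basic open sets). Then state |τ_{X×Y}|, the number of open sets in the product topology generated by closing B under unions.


Basis B = {∅ × ∅, {r} × {x25}, {r} × {x26}, {r} × {x27}, {r} × {x25, x26}, {r} × {x25, x27}, {r} × {x26, x27}, {q, r, s} × {x25}, {q, r, s} × {x26}, {q, r, s} × {x27}, {r} × {x25, x26, x27}, {q, r, s} × {x25, x26}, {q, r, s} × {x25, x27}, {q, r, s} × {x26, x27}, {q, r, s} × {x25, x26, x27}}; |τ_{X×Y}| = 27.

Enumerate products U × V with U ∈ τ_X, V ∈ τ_Y (deduplicated):
  ∅ × ∅ = {} (∅)
  {r} × {x25} = {(r,x25)}
  {r} × {x26} = {(r,x26)}
  {r} × {x27} = {(r,x27)}
  {r} × {x25, x26} = {(r,x25), (r,x26)}
  {r} × {x25, x27} = {(r,x25), (r,x27)}
  {r} × {x26, x27} = {(r,x26), (r,x27)}
  {q, r, s} × {x25} = {(q,x25), (r,x25), (s,x25)}
  {q, r, s} × {x26} = {(q,x26), (r,x26), (s,x26)}
  {q, r, s} × {x27} = {(q,x27), (r,x27), (s,x27)}
  {r} × {x25, x26, x27} = {(r,x25), (r,x26), (r,x27)}
  {q, r, s} × {x25, x26} = {(q,x25), (q,x26), (r,x25), (r,x26), (s,x25), (s,x26)}
  {q, r, s} × {x25, x27} = {(q,x25), (q,x27), (r,x25), (r,x27), (s,x25), (s,x27)}
  {q, r, s} × {x26, x27} = {(q,x26), (q,x27), (r,x26), (r,x27), (s,x26), (s,x27)}
  {q, r, s} × {x25, x26, x27} = {(q,x25), (q,x26), (q,x27), (r,x25), (r,x26), (r,x27), (s,x25), (s,x26), (s,x27)}
These 15 distinct sets form the basis B.
Close under arbitrary unions to get τ_{X×Y}; counting gives |τ_{X×Y}| = 27.


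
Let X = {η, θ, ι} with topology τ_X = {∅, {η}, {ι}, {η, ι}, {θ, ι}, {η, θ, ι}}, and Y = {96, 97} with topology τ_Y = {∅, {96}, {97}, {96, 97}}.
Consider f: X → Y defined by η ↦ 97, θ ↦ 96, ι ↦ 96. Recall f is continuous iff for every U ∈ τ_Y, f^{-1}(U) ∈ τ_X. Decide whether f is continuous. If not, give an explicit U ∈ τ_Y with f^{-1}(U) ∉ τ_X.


f IS continuous.

Compute f^{-1}(U) for each U ∈ τ_Y:
  U = ∅: f^{-1}(U) = ∅ ∈ τ_X ✓.
  U = {96}: f^{-1}(U) = {θ, ι} ∈ τ_X ✓.
  U = {97}: f^{-1}(U) = {η} ∈ τ_X ✓.
  U = {96, 97}: f^{-1}(U) = {η, θ, ι} ∈ τ_X ✓.
Every preimage lies in τ_X, so f IS continuous.


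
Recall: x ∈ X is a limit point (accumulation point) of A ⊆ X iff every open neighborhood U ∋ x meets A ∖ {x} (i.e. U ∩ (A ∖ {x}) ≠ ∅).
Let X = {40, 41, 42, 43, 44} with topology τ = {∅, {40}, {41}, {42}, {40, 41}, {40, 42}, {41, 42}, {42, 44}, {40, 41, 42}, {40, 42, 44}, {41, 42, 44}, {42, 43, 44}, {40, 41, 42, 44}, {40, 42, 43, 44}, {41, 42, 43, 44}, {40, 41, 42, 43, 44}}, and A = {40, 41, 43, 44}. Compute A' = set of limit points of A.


A' = {43}

For each x ∈ X, list the open sets U ∈ τ with x ∈ U, then check whether U ∩ (A ∖ {x}) ≠ ∅ for every such U.
  x = 40: open {40} ∋ x has {40} ∩ (A ∖ {40}) = ∅, so x is NOT a limit point.
  x = 41: open {41} ∋ x has {41} ∩ (A ∖ {41}) = ∅, so x is NOT a limit point.
  x = 42: open {42} ∋ x has {42} ∩ (A ∖ {42}) = ∅, so x is NOT a limit point.
  x = 43: opens ∋ x are {42, 43, 44}, {40, 42, 43, 44}, {41, 42, 43, 44}, {40, 41, 42, 43, 44}; each meets A ∖ {43}, so x IS a limit point.
  x = 44: open {42, 44} ∋ x has {42, 44} ∩ (A ∖ {44}) = ∅, so x is NOT a limit point.
Collecting: A' = {43}.


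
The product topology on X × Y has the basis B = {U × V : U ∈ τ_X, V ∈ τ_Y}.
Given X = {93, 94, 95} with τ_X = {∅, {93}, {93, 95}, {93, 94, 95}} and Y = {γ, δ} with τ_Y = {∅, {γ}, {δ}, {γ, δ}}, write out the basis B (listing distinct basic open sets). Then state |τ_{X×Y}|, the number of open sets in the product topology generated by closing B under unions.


Basis B = {∅ × ∅, {93} × {γ}, {93} × {δ}, {93} × {γ, δ}, {93, 95} × {γ}, {93, 95} × {δ}, {93, 94, 95} × {γ}, {93, 94, 95} × {δ}, {93, 95} × {γ, δ}, {93, 94, 95} × {γ, δ}}; |τ_{X×Y}| = 16.

Enumerate products U × V with U ∈ τ_X, V ∈ τ_Y (deduplicated):
  ∅ × ∅ = {} (∅)
  {93} × {γ} = {(93,γ)}
  {93} × {δ} = {(93,δ)}
  {93} × {γ, δ} = {(93,γ), (93,δ)}
  {93, 95} × {γ} = {(93,γ), (95,γ)}
  {93, 95} × {δ} = {(93,δ), (95,δ)}
  {93, 94, 95} × {γ} = {(93,γ), (94,γ), (95,γ)}
  {93, 94, 95} × {δ} = {(93,δ), (94,δ), (95,δ)}
  {93, 95} × {γ, δ} = {(93,γ), (93,δ), (95,γ), (95,δ)}
  {93, 94, 95} × {γ, δ} = {(93,γ), (93,δ), (94,γ), (94,δ), (95,γ), (95,δ)}
These 10 distinct sets form the basis B.
Close under arbitrary unions to get τ_{X×Y}; counting gives |τ_{X×Y}| = 16.


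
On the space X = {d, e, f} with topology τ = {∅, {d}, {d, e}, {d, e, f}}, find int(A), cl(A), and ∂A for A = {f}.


int(A) = ∅, cl(A) = {f}, ∂A = {f}.

Closed sets in (X, τ) are complements of opens:
  closed(X, τ) = {∅, {f}, {e, f}, {d, e, f}}.
int(A) = ⋃ {U ∈ τ : U ⊆ A}. Opens contained in A: ∅.
Taking the union of these: int(A) = ∅.
cl(A) = ⋂ {C closed : A ⊆ C}. Closed sets containing A: {f}, {e, f}, {d, e, f}.
Intersecting these: cl(A) = {f}.
∂A = cl(A) ∖ int(A) = {f} ∖ ∅ = {f}.


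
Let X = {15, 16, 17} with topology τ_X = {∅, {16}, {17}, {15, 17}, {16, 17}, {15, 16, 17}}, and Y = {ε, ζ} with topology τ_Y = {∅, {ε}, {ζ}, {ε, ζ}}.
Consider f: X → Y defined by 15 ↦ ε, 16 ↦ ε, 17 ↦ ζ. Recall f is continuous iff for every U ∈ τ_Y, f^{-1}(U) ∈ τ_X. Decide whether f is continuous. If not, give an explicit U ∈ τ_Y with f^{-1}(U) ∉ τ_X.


f is NOT continuous.

Compute f^{-1}(U) for each U ∈ τ_Y:
  U = ∅: f^{-1}(U) = ∅ ∈ τ_X ✓.
  U = {ε}: f^{-1}(U) = {15, 16} ∉ τ_X ✗.
  U = {ζ}: f^{-1}(U) = {17} ∈ τ_X ✓.
  U = {ε, ζ}: f^{-1}(U) = {15, 16, 17} ∈ τ_X ✓.
Found U = {ε} with f^{-1}(U) = {15, 16} not in τ_X. Therefore f is NOT continuous.


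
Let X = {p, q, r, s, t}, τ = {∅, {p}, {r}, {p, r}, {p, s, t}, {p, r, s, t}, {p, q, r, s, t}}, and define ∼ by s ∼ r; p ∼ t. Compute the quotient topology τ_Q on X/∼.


X/∼ = {[p=t], [q], [r=s]}; |τ_Q| = 3.

Equivalence classes: [p=t], [q], [r=s].
Quotient map π: X → X/∼ sends p ↦ [p=t], q ↦ [q], r ↦ [r=s], s ↦ [r=s], t ↦ [p=t].
For each subset V ⊆ X/∼, compute π^{-1}(V) ⊆ X and check whether π^{-1}(V) ∈ τ. V is open in τ_Q iff π^{-1}(V) ∈ τ.
  V = {}: π^{-1}(V) = ∅ ∈ τ ✓.
  V = {[p=t]}: π^{-1}(V) = {p, t} ∉ τ ✗.
  V = {[q]}: π^{-1}(V) = {q} ∉ τ ✗.
  V = {[p=t], [q]}: π^{-1}(V) = {p, q, t} ∉ τ ✗.
  V = {[r=s]}: π^{-1}(V) = {r, s} ∉ τ ✗.
  V = {[p=t], [r=s]}: π^{-1}(V) = {p, r, s, t} ∈ τ ✓.
  V = {[q], [r=s]}: π^{-1}(V) = {q, r, s} ∉ τ ✗.
  V = {[p=t], [q], [r=s]}: π^{-1}(V) = {p, q, r, s, t} ∈ τ ✓.
Open sets in the quotient: τ_Q = {{}, {[p=t], [r=s]}, {[p=t], [q], [r=s]}} (3 elements).


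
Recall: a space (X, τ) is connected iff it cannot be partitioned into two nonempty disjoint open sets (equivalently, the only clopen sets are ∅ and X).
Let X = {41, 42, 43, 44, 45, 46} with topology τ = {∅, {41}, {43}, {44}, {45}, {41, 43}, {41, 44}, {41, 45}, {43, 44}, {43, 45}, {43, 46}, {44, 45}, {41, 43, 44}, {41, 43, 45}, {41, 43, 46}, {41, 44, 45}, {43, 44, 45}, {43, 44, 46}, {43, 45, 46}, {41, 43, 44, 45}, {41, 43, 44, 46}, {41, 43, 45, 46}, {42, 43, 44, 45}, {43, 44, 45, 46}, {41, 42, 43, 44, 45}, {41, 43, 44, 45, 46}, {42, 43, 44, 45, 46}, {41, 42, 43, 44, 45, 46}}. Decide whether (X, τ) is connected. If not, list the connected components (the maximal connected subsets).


(X, τ) is disconnected; components = [{41}, {42, 43, 44, 45, 46}].

Find clopen sets (U ∈ τ with X ∖ U ∈ τ):
  U = ∅, X ∖ U = {41, 42, 43, 44, 45, 46} — both open, so U is clopen.
  U = {41}, X ∖ U = {42, 43, 44, 45, 46} — both open, so U is clopen.
  U = {42, 43, 44, 45, 46}, X ∖ U = {41} — both open, so U is clopen.
  U = {41, 42, 43, 44, 45, 46}, X ∖ U = ∅ — both open, so U is clopen.
Nontrivial clopen(s) exist: e.g. {42, 43, 44, 45, 46}. So (X, τ) is disconnected.
Compute connected components by grouping points that agree on all clopens:
  component: {41}
  component: {42, 43, 44, 45, 46}


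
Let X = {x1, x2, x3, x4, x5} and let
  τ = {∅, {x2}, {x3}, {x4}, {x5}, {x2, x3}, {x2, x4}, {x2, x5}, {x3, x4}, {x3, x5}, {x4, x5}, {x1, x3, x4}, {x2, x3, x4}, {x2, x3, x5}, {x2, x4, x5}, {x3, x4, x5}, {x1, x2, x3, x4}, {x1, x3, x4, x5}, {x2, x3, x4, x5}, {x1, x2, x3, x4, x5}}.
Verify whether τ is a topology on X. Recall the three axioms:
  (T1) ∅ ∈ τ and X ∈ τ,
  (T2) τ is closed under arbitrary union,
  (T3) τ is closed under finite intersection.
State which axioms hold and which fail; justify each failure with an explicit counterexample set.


τ IS a topology on X.

Axiom (T1): ∅ ∈ τ? Yes; X ∈ τ? Yes.
Axiom (T2/T3): check pairwise unions and intersections of members of τ.
All pairwise intersections and unions checked — each lies in τ. Therefore τ satisfies (T1), (T2), (T3): it IS a topology on X.


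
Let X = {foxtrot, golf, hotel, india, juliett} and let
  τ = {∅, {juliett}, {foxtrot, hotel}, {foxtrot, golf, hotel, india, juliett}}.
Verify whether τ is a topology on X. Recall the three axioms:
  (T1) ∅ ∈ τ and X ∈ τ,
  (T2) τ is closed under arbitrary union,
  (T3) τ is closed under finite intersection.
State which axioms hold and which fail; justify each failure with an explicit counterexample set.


τ is NOT a topology on X.

Axiom (T1): ∅ ∈ τ? Yes; X ∈ τ? Yes.
Axiom (T2/T3): check pairwise unions and intersections of members of τ.
Counterexample for (T2): {juliett} ∪ {foxtrot, hotel} = {foxtrot, hotel, juliett} ∉ τ. Therefore τ is NOT a topology.


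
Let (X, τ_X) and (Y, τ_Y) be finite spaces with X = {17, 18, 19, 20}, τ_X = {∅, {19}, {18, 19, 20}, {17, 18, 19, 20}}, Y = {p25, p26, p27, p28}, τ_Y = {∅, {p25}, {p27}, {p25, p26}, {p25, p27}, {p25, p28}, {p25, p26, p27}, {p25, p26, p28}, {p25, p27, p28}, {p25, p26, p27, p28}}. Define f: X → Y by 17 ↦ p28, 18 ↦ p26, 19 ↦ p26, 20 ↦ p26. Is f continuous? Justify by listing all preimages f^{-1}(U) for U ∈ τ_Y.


f is NOT continuous.

Compute f^{-1}(U) for each U ∈ τ_Y:
  U = ∅: f^{-1}(U) = ∅ ∈ τ_X ✓.
  U = {p25}: f^{-1}(U) = ∅ ∈ τ_X ✓.
  U = {p27}: f^{-1}(U) = ∅ ∈ τ_X ✓.
  U = {p25, p26}: f^{-1}(U) = {18, 19, 20} ∈ τ_X ✓.
  U = {p25, p27}: f^{-1}(U) = ∅ ∈ τ_X ✓.
  U = {p25, p28}: f^{-1}(U) = {17} ∉ τ_X ✗.
  U = {p25, p26, p27}: f^{-1}(U) = {18, 19, 20} ∈ τ_X ✓.
  U = {p25, p26, p28}: f^{-1}(U) = {17, 18, 19, 20} ∈ τ_X ✓.
  U = {p25, p27, p28}: f^{-1}(U) = {17} ∉ τ_X ✗.
  U = {p25, p26, p27, p28}: f^{-1}(U) = {17, 18, 19, 20} ∈ τ_X ✓.
Found U = {p25, p28} with f^{-1}(U) = {17} not in τ_X. Therefore f is NOT continuous.


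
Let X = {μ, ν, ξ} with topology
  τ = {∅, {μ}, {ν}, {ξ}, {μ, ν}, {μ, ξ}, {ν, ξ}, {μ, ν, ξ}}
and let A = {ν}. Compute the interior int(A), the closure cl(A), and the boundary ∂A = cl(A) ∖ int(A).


int(A) = {ν}, cl(A) = {ν}, ∂A = ∅.

Closed sets in (X, τ) are complements of opens:
  closed(X, τ) = {∅, {μ}, {ν}, {ξ}, {μ, ν}, {μ, ξ}, {ν, ξ}, {μ, ν, ξ}}.
int(A) = ⋃ {U ∈ τ : U ⊆ A}. Opens contained in A: ∅, {ν}.
Taking the union of these: int(A) = {ν}.
cl(A) = ⋂ {C closed : A ⊆ C}. Closed sets containing A: {ν}, {μ, ν}, {ν, ξ}, {μ, ν, ξ}.
Intersecting these: cl(A) = {ν}.
∂A = cl(A) ∖ int(A) = {ν} ∖ {ν} = ∅.


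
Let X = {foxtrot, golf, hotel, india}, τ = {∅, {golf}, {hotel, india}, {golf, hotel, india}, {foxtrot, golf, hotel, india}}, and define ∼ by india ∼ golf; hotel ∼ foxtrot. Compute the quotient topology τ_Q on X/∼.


X/∼ = {[foxtrot=hotel], [golf=india]}; |τ_Q| = 2.

Equivalence classes: [foxtrot=hotel], [golf=india].
Quotient map π: X → X/∼ sends foxtrot ↦ [foxtrot=hotel], golf ↦ [golf=india], hotel ↦ [foxtrot=hotel], india ↦ [golf=india].
For each subset V ⊆ X/∼, compute π^{-1}(V) ⊆ X and check whether π^{-1}(V) ∈ τ. V is open in τ_Q iff π^{-1}(V) ∈ τ.
  V = {}: π^{-1}(V) = ∅ ∈ τ ✓.
  V = {[foxtrot=hotel]}: π^{-1}(V) = {foxtrot, hotel} ∉ τ ✗.
  V = {[golf=india]}: π^{-1}(V) = {golf, india} ∉ τ ✗.
  V = {[foxtrot=hotel], [golf=india]}: π^{-1}(V) = {foxtrot, golf, hotel, india} ∈ τ ✓.
Open sets in the quotient: τ_Q = {{}, {[foxtrot=hotel], [golf=india]}} (2 elements).


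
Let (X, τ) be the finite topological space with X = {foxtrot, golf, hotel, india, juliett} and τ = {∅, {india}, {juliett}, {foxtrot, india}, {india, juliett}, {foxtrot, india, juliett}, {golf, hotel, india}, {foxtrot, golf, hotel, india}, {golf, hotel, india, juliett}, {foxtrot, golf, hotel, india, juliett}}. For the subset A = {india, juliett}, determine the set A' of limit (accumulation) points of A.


A' = {foxtrot, golf, hotel}

For each x ∈ X, list the open sets U ∈ τ with x ∈ U, then check whether U ∩ (A ∖ {x}) ≠ ∅ for every such U.
  x = foxtrot: opens ∋ x are {foxtrot, india}, {foxtrot, india, juliett}, {foxtrot, golf, hotel, india}, {foxtrot, golf, hotel, india, juliett}; each meets A ∖ {foxtrot}, so x IS a limit point.
  x = golf: opens ∋ x are {golf, hotel, india}, {foxtrot, golf, hotel, india}, {golf, hotel, india, juliett}, {foxtrot, golf, hotel, india, juliett}; each meets A ∖ {golf}, so x IS a limit point.
  x = hotel: opens ∋ x are {golf, hotel, india}, {foxtrot, golf, hotel, india}, {golf, hotel, india, juliett}, {foxtrot, golf, hotel, india, juliett}; each meets A ∖ {hotel}, so x IS a limit point.
  x = india: open {india} ∋ x has {india} ∩ (A ∖ {india}) = ∅, so x is NOT a limit point.
  x = juliett: open {juliett} ∋ x has {juliett} ∩ (A ∖ {juliett}) = ∅, so x is NOT a limit point.
Collecting: A' = {foxtrot, golf, hotel}.


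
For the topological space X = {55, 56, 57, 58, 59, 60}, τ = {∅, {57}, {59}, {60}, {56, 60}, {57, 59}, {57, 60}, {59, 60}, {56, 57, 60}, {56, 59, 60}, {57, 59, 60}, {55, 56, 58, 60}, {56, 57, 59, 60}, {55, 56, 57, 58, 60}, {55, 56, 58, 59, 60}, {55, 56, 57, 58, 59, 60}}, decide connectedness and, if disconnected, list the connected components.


(X, τ) is disconnected; components = [{57}, {59}, {55, 56, 58, 60}].

Find clopen sets (U ∈ τ with X ∖ U ∈ τ):
  U = ∅, X ∖ U = {55, 56, 57, 58, 59, 60} — both open, so U is clopen.
  U = {57}, X ∖ U = {55, 56, 58, 59, 60} — both open, so U is clopen.
  U = {59}, X ∖ U = {55, 56, 57, 58, 60} — both open, so U is clopen.
  U = {57, 59}, X ∖ U = {55, 56, 58, 60} — both open, so U is clopen.
  U = {55, 56, 58, 60}, X ∖ U = {57, 59} — both open, so U is clopen.
  U = {55, 56, 57, 58, 60}, X ∖ U = {59} — both open, so U is clopen.
  U = {55, 56, 58, 59, 60}, X ∖ U = {57} — both open, so U is clopen.
  U = {55, 56, 57, 58, 59, 60}, X ∖ U = ∅ — both open, so U is clopen.
Nontrivial clopen(s) exist: e.g. {55, 56, 58, 59, 60}. So (X, τ) is disconnected.
Compute connected components by grouping points that agree on all clopens:
  component: {57}
  component: {59}
  component: {55, 56, 58, 60}


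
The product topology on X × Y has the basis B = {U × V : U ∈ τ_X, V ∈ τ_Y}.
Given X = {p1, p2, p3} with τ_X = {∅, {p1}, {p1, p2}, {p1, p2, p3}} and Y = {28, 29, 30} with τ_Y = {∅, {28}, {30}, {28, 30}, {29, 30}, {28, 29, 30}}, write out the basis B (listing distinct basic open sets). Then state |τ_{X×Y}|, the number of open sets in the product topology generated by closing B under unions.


Basis B = {∅ × ∅, {p1} × {28}, {p1} × {30}, {p1} × {28, 30}, {p1, p2} × {28}, {p1} × {29, 30}, {p1, p2} × {30}, {p1} × {28, 29, 30}, {p1, p2, p3} × {28}, {p1, p2, p3} × {30}, {p1, p2} × {28, 30}, {p1, p2} × {29, 30}, {p1, p2} × {28, 29, 30}, {p1, p2, p3} × {28, 30}, {p1, p2, p3} × {29, 30}, {p1, p2, p3} × {28, 29, 30}}; |τ_{X×Y}| = 40.

Enumerate products U × V with U ∈ τ_X, V ∈ τ_Y (deduplicated):
  ∅ × ∅ = {} (∅)
  {p1} × {28} = {(p1,28)}
  {p1} × {30} = {(p1,30)}
  {p1} × {28, 30} = {(p1,28), (p1,30)}
  {p1, p2} × {28} = {(p1,28), (p2,28)}
  {p1} × {29, 30} = {(p1,29), (p1,30)}
  {p1, p2} × {30} = {(p1,30), (p2,30)}
  {p1} × {28, 29, 30} = {(p1,28), (p1,29), (p1,30)}
  {p1, p2, p3} × {28} = {(p1,28), (p2,28), (p3,28)}
  {p1, p2, p3} × {30} = {(p1,30), (p2,30), (p3,30)}
  {p1, p2} × {28, 30} = {(p1,28), (p1,30), (p2,28), (p2,30)}
  {p1, p2} × {29, 30} = {(p1,29), (p1,30), (p2,29), (p2,30)}
  {p1, p2} × {28, 29, 30} = {(p1,28), (p1,29), (p1,30), (p2,28), (p2,29), (p2,30)}
  {p1, p2, p3} × {28, 30} = {(p1,28), (p1,30), (p2,28), (p2,30), (p3,28), (p3,30)}
  {p1, p2, p3} × {29, 30} = {(p1,29), (p1,30), (p2,29), (p2,30), (p3,29), (p3,30)}
  {p1, p2, p3} × {28, 29, 30} = {(p1,28), (p1,29), (p1,30), (p2,28), (p2,29), (p2,30), (p3,28), (p3,29), (p3,30)}
These 16 distinct sets form the basis B.
Close under arbitrary unions to get τ_{X×Y}; counting gives |τ_{X×Y}| = 40.


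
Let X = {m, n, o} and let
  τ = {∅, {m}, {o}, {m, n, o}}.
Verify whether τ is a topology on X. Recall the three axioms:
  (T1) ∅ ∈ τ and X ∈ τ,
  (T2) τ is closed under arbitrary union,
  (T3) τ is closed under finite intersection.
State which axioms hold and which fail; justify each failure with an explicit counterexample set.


τ is NOT a topology on X.

Axiom (T1): ∅ ∈ τ? Yes; X ∈ τ? Yes.
Axiom (T2/T3): check pairwise unions and intersections of members of τ.
Counterexample for (T2): {m} ∪ {o} = {m, o} ∉ τ. Therefore τ is NOT a topology.


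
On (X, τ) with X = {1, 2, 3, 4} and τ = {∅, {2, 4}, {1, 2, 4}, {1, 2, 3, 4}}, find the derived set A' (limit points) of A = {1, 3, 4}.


A' = {1, 2, 3}

For each x ∈ X, list the open sets U ∈ τ with x ∈ U, then check whether U ∩ (A ∖ {x}) ≠ ∅ for every such U.
  x = 1: opens ∋ x are {1, 2, 4}, {1, 2, 3, 4}; each meets A ∖ {1}, so x IS a limit point.
  x = 2: opens ∋ x are {2, 4}, {1, 2, 4}, {1, 2, 3, 4}; each meets A ∖ {2}, so x IS a limit point.
  x = 3: opens ∋ x are {1, 2, 3, 4}; each meets A ∖ {3}, so x IS a limit point.
  x = 4: open {2, 4} ∋ x has {2, 4} ∩ (A ∖ {4}) = ∅, so x is NOT a limit point.
Collecting: A' = {1, 2, 3}.


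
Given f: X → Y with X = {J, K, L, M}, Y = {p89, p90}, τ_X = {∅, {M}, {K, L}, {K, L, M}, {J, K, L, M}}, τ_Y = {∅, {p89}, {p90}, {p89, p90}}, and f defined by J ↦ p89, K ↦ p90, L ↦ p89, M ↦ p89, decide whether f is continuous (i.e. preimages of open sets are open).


f is NOT continuous.

Compute f^{-1}(U) for each U ∈ τ_Y:
  U = ∅: f^{-1}(U) = ∅ ∈ τ_X ✓.
  U = {p89}: f^{-1}(U) = {J, L, M} ∉ τ_X ✗.
  U = {p90}: f^{-1}(U) = {K} ∉ τ_X ✗.
  U = {p89, p90}: f^{-1}(U) = {J, K, L, M} ∈ τ_X ✓.
Found U = {p89} with f^{-1}(U) = {J, L, M} not in τ_X. Therefore f is NOT continuous.


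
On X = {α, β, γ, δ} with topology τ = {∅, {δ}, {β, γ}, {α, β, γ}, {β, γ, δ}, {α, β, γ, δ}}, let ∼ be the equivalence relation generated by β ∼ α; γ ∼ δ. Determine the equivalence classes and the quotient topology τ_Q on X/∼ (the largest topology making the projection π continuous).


X/∼ = {[α=β], [γ=δ]}; |τ_Q| = 2.

Equivalence classes: [α=β], [γ=δ].
Quotient map π: X → X/∼ sends α ↦ [α=β], β ↦ [α=β], γ ↦ [γ=δ], δ ↦ [γ=δ].
For each subset V ⊆ X/∼, compute π^{-1}(V) ⊆ X and check whether π^{-1}(V) ∈ τ. V is open in τ_Q iff π^{-1}(V) ∈ τ.
  V = {}: π^{-1}(V) = ∅ ∈ τ ✓.
  V = {[α=β]}: π^{-1}(V) = {α, β} ∉ τ ✗.
  V = {[γ=δ]}: π^{-1}(V) = {γ, δ} ∉ τ ✗.
  V = {[α=β], [γ=δ]}: π^{-1}(V) = {α, β, γ, δ} ∈ τ ✓.
Open sets in the quotient: τ_Q = {{}, {[α=β], [γ=δ]}} (2 elements).


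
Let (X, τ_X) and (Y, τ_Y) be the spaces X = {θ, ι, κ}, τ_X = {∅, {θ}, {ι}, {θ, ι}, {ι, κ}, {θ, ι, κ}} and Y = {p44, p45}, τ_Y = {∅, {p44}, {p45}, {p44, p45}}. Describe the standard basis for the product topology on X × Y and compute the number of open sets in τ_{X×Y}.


Basis B = {∅ × ∅, {θ} × {p44}, {θ} × {p45}, {ι} × {p44}, {ι} × {p45}, {θ} × {p44, p45}, {θ, ι} × {p44}, {θ, ι} × {p45}, {ι} × {p44, p45}, {ι, κ} × {p44}, {ι, κ} × {p45}, {θ, ι, κ} × {p44}, {θ, ι, κ} × {p45}, {θ, ι} × {p44, p45}, {ι, κ} × {p44, p45}, {θ, ι, κ} × {p44, p45}}; |τ_{X×Y}| = 36.

Enumerate products U × V with U ∈ τ_X, V ∈ τ_Y (deduplicated):
  ∅ × ∅ = {} (∅)
  {θ} × {p44} = {(θ,p44)}
  {θ} × {p45} = {(θ,p45)}
  {ι} × {p44} = {(ι,p44)}
  {ι} × {p45} = {(ι,p45)}
  {θ} × {p44, p45} = {(θ,p44), (θ,p45)}
  {θ, ι} × {p44} = {(θ,p44), (ι,p44)}
  {θ, ι} × {p45} = {(θ,p45), (ι,p45)}
  {ι} × {p44, p45} = {(ι,p44), (ι,p45)}
  {ι, κ} × {p44} = {(ι,p44), (κ,p44)}
  {ι, κ} × {p45} = {(ι,p45), (κ,p45)}
  {θ, ι, κ} × {p44} = {(θ,p44), (ι,p44), (κ,p44)}
  {θ, ι, κ} × {p45} = {(θ,p45), (ι,p45), (κ,p45)}
  {θ, ι} × {p44, p45} = {(θ,p44), (θ,p45), (ι,p44), (ι,p45)}
  {ι, κ} × {p44, p45} = {(ι,p44), (ι,p45), (κ,p44), (κ,p45)}
  {θ, ι, κ} × {p44, p45} = {(θ,p44), (θ,p45), (ι,p44), (ι,p45), (κ,p44), (κ,p45)}
These 16 distinct sets form the basis B.
Close under arbitrary unions to get τ_{X×Y}; counting gives |τ_{X×Y}| = 36.


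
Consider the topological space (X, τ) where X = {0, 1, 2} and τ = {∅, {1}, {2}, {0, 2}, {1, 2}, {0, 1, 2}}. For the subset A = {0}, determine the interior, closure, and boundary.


int(A) = ∅, cl(A) = {0}, ∂A = {0}.

Closed sets in (X, τ) are complements of opens:
  closed(X, τ) = {∅, {0}, {1}, {0, 1}, {0, 2}, {0, 1, 2}}.
int(A) = ⋃ {U ∈ τ : U ⊆ A}. Opens contained in A: ∅.
Taking the union of these: int(A) = ∅.
cl(A) = ⋂ {C closed : A ⊆ C}. Closed sets containing A: {0}, {0, 1}, {0, 2}, {0, 1, 2}.
Intersecting these: cl(A) = {0}.
∂A = cl(A) ∖ int(A) = {0} ∖ ∅ = {0}.


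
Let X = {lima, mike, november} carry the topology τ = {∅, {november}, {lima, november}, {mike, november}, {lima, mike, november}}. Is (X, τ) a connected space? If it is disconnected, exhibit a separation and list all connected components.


(X, τ) is connected.

Find clopen sets (U ∈ τ with X ∖ U ∈ τ):
  U = ∅, X ∖ U = {lima, mike, november} — both open, so U is clopen.
  U = {lima, mike, november}, X ∖ U = ∅ — both open, so U is clopen.
Only trivial clopens (∅ and X) exist, so (X, τ) is connected.
Compute connected components by grouping points that agree on all clopens:
  component: {lima, mike, november}


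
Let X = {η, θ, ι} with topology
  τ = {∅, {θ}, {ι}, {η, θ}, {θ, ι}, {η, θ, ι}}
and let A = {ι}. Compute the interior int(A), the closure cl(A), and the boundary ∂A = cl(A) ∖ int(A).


int(A) = {ι}, cl(A) = {ι}, ∂A = ∅.

Closed sets in (X, τ) are complements of opens:
  closed(X, τ) = {∅, {η}, {ι}, {η, θ}, {η, ι}, {η, θ, ι}}.
int(A) = ⋃ {U ∈ τ : U ⊆ A}. Opens contained in A: ∅, {ι}.
Taking the union of these: int(A) = {ι}.
cl(A) = ⋂ {C closed : A ⊆ C}. Closed sets containing A: {ι}, {η, ι}, {η, θ, ι}.
Intersecting these: cl(A) = {ι}.
∂A = cl(A) ∖ int(A) = {ι} ∖ {ι} = ∅.


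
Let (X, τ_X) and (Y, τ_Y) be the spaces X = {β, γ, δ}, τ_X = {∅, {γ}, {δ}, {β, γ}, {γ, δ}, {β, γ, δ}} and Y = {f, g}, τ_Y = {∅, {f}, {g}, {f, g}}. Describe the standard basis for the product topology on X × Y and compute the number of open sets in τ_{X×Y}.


Basis B = {∅ × ∅, {γ} × {f}, {γ} × {g}, {δ} × {f}, {δ} × {g}, {β, γ} × {f}, {β, γ} × {g}, {γ} × {f, g}, {γ, δ} × {f}, {γ, δ} × {g}, {δ} × {f, g}, {β, γ, δ} × {f}, {β, γ, δ} × {g}, {β, γ} × {f, g}, {γ, δ} × {f, g}, {β, γ, δ} × {f, g}}; |τ_{X×Y}| = 36.

Enumerate products U × V with U ∈ τ_X, V ∈ τ_Y (deduplicated):
  ∅ × ∅ = {} (∅)
  {γ} × {f} = {(γ,f)}
  {γ} × {g} = {(γ,g)}
  {δ} × {f} = {(δ,f)}
  {δ} × {g} = {(δ,g)}
  {β, γ} × {f} = {(β,f), (γ,f)}
  {β, γ} × {g} = {(β,g), (γ,g)}
  {γ} × {f, g} = {(γ,f), (γ,g)}
  {γ, δ} × {f} = {(γ,f), (δ,f)}
  {γ, δ} × {g} = {(γ,g), (δ,g)}
  {δ} × {f, g} = {(δ,f), (δ,g)}
  {β, γ, δ} × {f} = {(β,f), (γ,f), (δ,f)}
  {β, γ, δ} × {g} = {(β,g), (γ,g), (δ,g)}
  {β, γ} × {f, g} = {(β,f), (β,g), (γ,f), (γ,g)}
  {γ, δ} × {f, g} = {(γ,f), (γ,g), (δ,f), (δ,g)}
  {β, γ, δ} × {f, g} = {(β,f), (β,g), (γ,f), (γ,g), (δ,f), (δ,g)}
These 16 distinct sets form the basis B.
Close under arbitrary unions to get τ_{X×Y}; counting gives |τ_{X×Y}| = 36.


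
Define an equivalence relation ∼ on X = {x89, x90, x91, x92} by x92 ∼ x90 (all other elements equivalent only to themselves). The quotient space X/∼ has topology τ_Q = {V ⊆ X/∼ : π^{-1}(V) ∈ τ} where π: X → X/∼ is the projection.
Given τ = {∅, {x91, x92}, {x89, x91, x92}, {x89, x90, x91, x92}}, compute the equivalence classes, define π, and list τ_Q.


X/∼ = {[x89], [x90=x92], [x91]}; |τ_Q| = 2.

Equivalence classes: [x89], [x90=x92], [x91].
Quotient map π: X → X/∼ sends x89 ↦ [x89], x90 ↦ [x90=x92], x91 ↦ [x91], x92 ↦ [x90=x92].
For each subset V ⊆ X/∼, compute π^{-1}(V) ⊆ X and check whether π^{-1}(V) ∈ τ. V is open in τ_Q iff π^{-1}(V) ∈ τ.
  V = {}: π^{-1}(V) = ∅ ∈ τ ✓.
  V = {[x89]}: π^{-1}(V) = {x89} ∉ τ ✗.
  V = {[x90=x92]}: π^{-1}(V) = {x90, x92} ∉ τ ✗.
  V = {[x89], [x90=x92]}: π^{-1}(V) = {x89, x90, x92} ∉ τ ✗.
  V = {[x91]}: π^{-1}(V) = {x91} ∉ τ ✗.
  V = {[x89], [x91]}: π^{-1}(V) = {x89, x91} ∉ τ ✗.
  V = {[x90=x92], [x91]}: π^{-1}(V) = {x90, x91, x92} ∉ τ ✗.
  V = {[x89], [x90=x92], [x91]}: π^{-1}(V) = {x89, x90, x91, x92} ∈ τ ✓.
Open sets in the quotient: τ_Q = {{}, {[x89], [x90=x92], [x91]}} (2 elements).


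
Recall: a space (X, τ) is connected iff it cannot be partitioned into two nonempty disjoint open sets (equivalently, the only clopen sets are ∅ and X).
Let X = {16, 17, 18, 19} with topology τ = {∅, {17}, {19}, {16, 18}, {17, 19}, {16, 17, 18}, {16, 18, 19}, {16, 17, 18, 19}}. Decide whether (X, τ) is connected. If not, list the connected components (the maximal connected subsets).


(X, τ) is disconnected; components = [{17}, {19}, {16, 18}].

Find clopen sets (U ∈ τ with X ∖ U ∈ τ):
  U = ∅, X ∖ U = {16, 17, 18, 19} — both open, so U is clopen.
  U = {17}, X ∖ U = {16, 18, 19} — both open, so U is clopen.
  U = {19}, X ∖ U = {16, 17, 18} — both open, so U is clopen.
  U = {16, 18}, X ∖ U = {17, 19} — both open, so U is clopen.
  U = {17, 19}, X ∖ U = {16, 18} — both open, so U is clopen.
  U = {16, 17, 18}, X ∖ U = {19} — both open, so U is clopen.
  U = {16, 18, 19}, X ∖ U = {17} — both open, so U is clopen.
  U = {16, 17, 18, 19}, X ∖ U = ∅ — both open, so U is clopen.
Nontrivial clopen(s) exist: e.g. {17}. So (X, τ) is disconnected.
Compute connected components by grouping points that agree on all clopens:
  component: {17}
  component: {19}
  component: {16, 18}


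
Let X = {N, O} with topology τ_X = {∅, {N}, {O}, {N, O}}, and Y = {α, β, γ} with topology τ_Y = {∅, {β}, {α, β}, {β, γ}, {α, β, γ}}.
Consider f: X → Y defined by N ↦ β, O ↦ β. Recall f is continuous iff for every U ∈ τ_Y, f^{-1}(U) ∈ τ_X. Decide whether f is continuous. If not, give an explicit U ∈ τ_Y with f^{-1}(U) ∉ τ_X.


f IS continuous.

Compute f^{-1}(U) for each U ∈ τ_Y:
  U = ∅: f^{-1}(U) = ∅ ∈ τ_X ✓.
  U = {β}: f^{-1}(U) = {N, O} ∈ τ_X ✓.
  U = {α, β}: f^{-1}(U) = {N, O} ∈ τ_X ✓.
  U = {β, γ}: f^{-1}(U) = {N, O} ∈ τ_X ✓.
  U = {α, β, γ}: f^{-1}(U) = {N, O} ∈ τ_X ✓.
Every preimage lies in τ_X, so f IS continuous.


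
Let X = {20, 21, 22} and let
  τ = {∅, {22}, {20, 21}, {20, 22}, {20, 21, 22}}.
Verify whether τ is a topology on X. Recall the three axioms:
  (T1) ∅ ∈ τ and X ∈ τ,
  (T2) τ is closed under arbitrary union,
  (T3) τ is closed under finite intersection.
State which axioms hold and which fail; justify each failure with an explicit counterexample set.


τ is NOT a topology on X.

Axiom (T1): ∅ ∈ τ? Yes; X ∈ τ? Yes.
Axiom (T2/T3): check pairwise unions and intersections of members of τ.
Counterexample for (T3): {20, 21} ∩ {20, 22} = {20} ∉ τ. Therefore τ is NOT a topology.


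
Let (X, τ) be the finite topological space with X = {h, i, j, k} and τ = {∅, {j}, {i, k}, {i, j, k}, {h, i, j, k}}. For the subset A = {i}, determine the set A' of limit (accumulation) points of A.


A' = {h, k}

For each x ∈ X, list the open sets U ∈ τ with x ∈ U, then check whether U ∩ (A ∖ {x}) ≠ ∅ for every such U.
  x = h: opens ∋ x are {h, i, j, k}; each meets A ∖ {h}, so x IS a limit point.
  x = i: open {i, k} ∋ x has {i, k} ∩ (A ∖ {i}) = ∅, so x is NOT a limit point.
  x = j: open {j} ∋ x has {j} ∩ (A ∖ {j}) = ∅, so x is NOT a limit point.
  x = k: opens ∋ x are {i, k}, {i, j, k}, {h, i, j, k}; each meets A ∖ {k}, so x IS a limit point.
Collecting: A' = {h, k}.


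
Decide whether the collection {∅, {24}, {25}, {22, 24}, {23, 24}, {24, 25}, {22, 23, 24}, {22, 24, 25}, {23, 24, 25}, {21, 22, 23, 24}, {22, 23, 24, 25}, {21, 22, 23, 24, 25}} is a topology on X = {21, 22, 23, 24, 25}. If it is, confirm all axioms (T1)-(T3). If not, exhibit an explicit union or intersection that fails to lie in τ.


τ IS a topology on X.

Axiom (T1): ∅ ∈ τ? Yes; X ∈ τ? Yes.
Axiom (T2/T3): check pairwise unions and intersections of members of τ.
All pairwise intersections and unions checked — each lies in τ. Therefore τ satisfies (T1), (T2), (T3): it IS a topology on X.


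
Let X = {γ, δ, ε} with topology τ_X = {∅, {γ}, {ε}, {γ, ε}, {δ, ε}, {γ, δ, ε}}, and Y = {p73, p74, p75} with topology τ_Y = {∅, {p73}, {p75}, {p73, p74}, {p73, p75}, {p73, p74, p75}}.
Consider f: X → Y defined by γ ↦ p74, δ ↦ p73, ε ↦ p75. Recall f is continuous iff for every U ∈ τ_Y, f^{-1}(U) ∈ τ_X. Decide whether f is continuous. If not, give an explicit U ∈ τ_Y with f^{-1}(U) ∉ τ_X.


f is NOT continuous.

Compute f^{-1}(U) for each U ∈ τ_Y:
  U = ∅: f^{-1}(U) = ∅ ∈ τ_X ✓.
  U = {p73}: f^{-1}(U) = {δ} ∉ τ_X ✗.
  U = {p75}: f^{-1}(U) = {ε} ∈ τ_X ✓.
  U = {p73, p74}: f^{-1}(U) = {γ, δ} ∉ τ_X ✗.
  U = {p73, p75}: f^{-1}(U) = {δ, ε} ∈ τ_X ✓.
  U = {p73, p74, p75}: f^{-1}(U) = {γ, δ, ε} ∈ τ_X ✓.
Found U = {p73} with f^{-1}(U) = {δ} not in τ_X. Therefore f is NOT continuous.


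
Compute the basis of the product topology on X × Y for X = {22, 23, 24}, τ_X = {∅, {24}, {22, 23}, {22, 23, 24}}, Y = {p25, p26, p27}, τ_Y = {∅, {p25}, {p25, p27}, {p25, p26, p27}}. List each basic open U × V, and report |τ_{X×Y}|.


Basis B = {∅ × ∅, {24} × {p25}, {22, 23} × {p25}, {24} × {p25, p27}, {22, 23, 24} × {p25}, {24} × {p25, p26, p27}, {22, 23} × {p25, p27}, {22, 23} × {p25, p26, p27}, {22, 23, 24} × {p25, p27}, {22, 23, 24} × {p25, p26, p27}}; |τ_{X×Y}| = 16.

Enumerate products U × V with U ∈ τ_X, V ∈ τ_Y (deduplicated):
  ∅ × ∅ = {} (∅)
  {24} × {p25} = {(24,p25)}
  {22, 23} × {p25} = {(22,p25), (23,p25)}
  {24} × {p25, p27} = {(24,p25), (24,p27)}
  {22, 23, 24} × {p25} = {(22,p25), (23,p25), (24,p25)}
  {24} × {p25, p26, p27} = {(24,p25), (24,p26), (24,p27)}
  {22, 23} × {p25, p27} = {(22,p25), (22,p27), (23,p25), (23,p27)}
  {22, 23} × {p25, p26, p27} = {(22,p25), (22,p26), (22,p27), (23,p25), (23,p26), (23,p27)}
  {22, 23, 24} × {p25, p27} = {(22,p25), (22,p27), (23,p25), (23,p27), (24,p25), (24,p27)}
  {22, 23, 24} × {p25, p26, p27} = {(22,p25), (22,p26), (22,p27), (23,p25), (23,p26), (23,p27), (24,p25), (24,p26), (24,p27)}
These 10 distinct sets form the basis B.
Close under arbitrary unions to get τ_{X×Y}; counting gives |τ_{X×Y}| = 16.


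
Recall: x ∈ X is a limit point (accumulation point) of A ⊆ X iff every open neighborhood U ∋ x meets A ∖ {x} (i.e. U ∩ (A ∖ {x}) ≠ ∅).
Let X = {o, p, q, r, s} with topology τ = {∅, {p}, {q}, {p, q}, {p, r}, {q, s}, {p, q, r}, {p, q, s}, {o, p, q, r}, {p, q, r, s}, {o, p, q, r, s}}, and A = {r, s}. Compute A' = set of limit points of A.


A' = {o}

For each x ∈ X, list the open sets U ∈ τ with x ∈ U, then check whether U ∩ (A ∖ {x}) ≠ ∅ for every such U.
  x = o: opens ∋ x are {o, p, q, r}, {o, p, q, r, s}; each meets A ∖ {o}, so x IS a limit point.
  x = p: open {p} ∋ x has {p} ∩ (A ∖ {p}) = ∅, so x is NOT a limit point.
  x = q: open {q} ∋ x has {q} ∩ (A ∖ {q}) = ∅, so x is NOT a limit point.
  x = r: open {p, r} ∋ x has {p, r} ∩ (A ∖ {r}) = ∅, so x is NOT a limit point.
  x = s: open {q, s} ∋ x has {q, s} ∩ (A ∖ {s}) = ∅, so x is NOT a limit point.
Collecting: A' = {o}.


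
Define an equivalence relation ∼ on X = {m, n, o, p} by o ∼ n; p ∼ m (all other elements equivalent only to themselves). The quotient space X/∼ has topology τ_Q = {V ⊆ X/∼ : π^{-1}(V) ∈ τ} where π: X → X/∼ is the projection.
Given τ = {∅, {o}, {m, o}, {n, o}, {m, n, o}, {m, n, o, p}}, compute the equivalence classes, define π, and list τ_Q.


X/∼ = {[m=p], [n=o]}; |τ_Q| = 3.

Equivalence classes: [m=p], [n=o].
Quotient map π: X → X/∼ sends m ↦ [m=p], n ↦ [n=o], o ↦ [n=o], p ↦ [m=p].
For each subset V ⊆ X/∼, compute π^{-1}(V) ⊆ X and check whether π^{-1}(V) ∈ τ. V is open in τ_Q iff π^{-1}(V) ∈ τ.
  V = {}: π^{-1}(V) = ∅ ∈ τ ✓.
  V = {[m=p]}: π^{-1}(V) = {m, p} ∉ τ ✗.
  V = {[n=o]}: π^{-1}(V) = {n, o} ∈ τ ✓.
  V = {[m=p], [n=o]}: π^{-1}(V) = {m, n, o, p} ∈ τ ✓.
Open sets in the quotient: τ_Q = {{}, {[n=o]}, {[m=p], [n=o]}} (3 elements).


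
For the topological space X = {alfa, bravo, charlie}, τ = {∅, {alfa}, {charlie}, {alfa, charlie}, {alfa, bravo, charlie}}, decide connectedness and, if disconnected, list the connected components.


(X, τ) is connected.

Find clopen sets (U ∈ τ with X ∖ U ∈ τ):
  U = ∅, X ∖ U = {alfa, bravo, charlie} — both open, so U is clopen.
  U = {alfa, bravo, charlie}, X ∖ U = ∅ — both open, so U is clopen.
Only trivial clopens (∅ and X) exist, so (X, τ) is connected.
Compute connected components by grouping points that agree on all clopens:
  component: {alfa, bravo, charlie}
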